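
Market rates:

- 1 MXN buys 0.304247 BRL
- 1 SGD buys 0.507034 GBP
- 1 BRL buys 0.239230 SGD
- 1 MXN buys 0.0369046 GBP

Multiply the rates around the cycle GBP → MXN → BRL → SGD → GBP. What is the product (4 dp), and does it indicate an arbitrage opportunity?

1.0000 (no arbitrage)

Around GBP → MXN → BRL → SGD → GBP: 1 ÷ 0.0369046 × 0.304247 × 0.239230 × 0.507034 = 0.999997
Product ≈ 1 (deviation 0.000%, within rounding noise).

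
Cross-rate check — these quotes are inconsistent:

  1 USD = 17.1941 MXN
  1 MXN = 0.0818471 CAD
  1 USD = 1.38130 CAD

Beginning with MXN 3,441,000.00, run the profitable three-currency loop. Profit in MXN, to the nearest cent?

Profitable loop is MXN → CAD → USD → MXN:
MXN 3,441,000.00 × 0.0818471 = CAD 281,635.87
CAD 281,635.87 ÷ 1.38130 = USD 203,891.89
USD 203,891.89 × 17.1941 = MXN 3,505,737.59
Profit = MXN 3,505,737.59 − MXN 3,441,000.00

Profit: MXN 64,737.59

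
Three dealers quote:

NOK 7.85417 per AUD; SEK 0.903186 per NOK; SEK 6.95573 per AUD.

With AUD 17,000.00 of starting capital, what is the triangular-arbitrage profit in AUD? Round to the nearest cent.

Profitable loop is AUD → NOK → SEK → AUD:
AUD 17,000.00 × 7.85417 = NOK 133,520.89
NOK 133,520.89 × 0.903186 = SEK 120,594.20
SEK 120,594.20 ÷ 6.95573 = AUD 17,337.39
Profit = AUD 17,337.39 − AUD 17,000.00

Profit: AUD 337.39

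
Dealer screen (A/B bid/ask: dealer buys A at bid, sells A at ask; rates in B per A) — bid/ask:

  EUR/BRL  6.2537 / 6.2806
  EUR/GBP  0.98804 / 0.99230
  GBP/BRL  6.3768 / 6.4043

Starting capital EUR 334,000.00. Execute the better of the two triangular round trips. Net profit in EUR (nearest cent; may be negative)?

Best loop EUR → GBP → BRL → EUR:
EUR 334,000.00 × 0.98804 (sell EUR at bid) = GBP 330,005.36
GBP 330,005.36 × 6.3768 (sell GBP at bid) = BRL 2,104,378.18
BRL 2,104,378.18 ÷ 6.2806 (buy EUR at ask) = EUR 335,060.05

Net profit: EUR 1,060.05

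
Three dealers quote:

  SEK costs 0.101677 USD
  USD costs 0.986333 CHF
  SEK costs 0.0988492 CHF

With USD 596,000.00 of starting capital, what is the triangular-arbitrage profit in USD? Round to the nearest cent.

Profitable loop is USD → CHF → SEK → USD:
USD 596,000.00 × 0.986333 = CHF 587,854.47
CHF 587,854.47 ÷ 0.0988492 = SEK 5,946,982.56
SEK 5,946,982.56 × 0.101677 = USD 604,671.35
Profit = USD 604,671.35 − USD 596,000.00

Profit: USD 8,671.35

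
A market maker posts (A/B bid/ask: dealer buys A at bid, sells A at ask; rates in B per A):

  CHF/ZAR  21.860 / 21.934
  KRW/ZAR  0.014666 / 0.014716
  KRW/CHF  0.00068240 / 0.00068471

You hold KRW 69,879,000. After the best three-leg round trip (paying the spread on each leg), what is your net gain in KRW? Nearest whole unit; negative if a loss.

Best loop KRW → CHF → ZAR → KRW:
KRW 69,879,000 × 0.00068240 (sell KRW at bid) = CHF 47,685.43
CHF 47,685.43 × 21.860 (sell CHF at bid) = ZAR 1,042,403.49
ZAR 1,042,403.49 ÷ 0.014716 (buy KRW at ask) = KRW 70,834,703

Net profit: KRW 955,703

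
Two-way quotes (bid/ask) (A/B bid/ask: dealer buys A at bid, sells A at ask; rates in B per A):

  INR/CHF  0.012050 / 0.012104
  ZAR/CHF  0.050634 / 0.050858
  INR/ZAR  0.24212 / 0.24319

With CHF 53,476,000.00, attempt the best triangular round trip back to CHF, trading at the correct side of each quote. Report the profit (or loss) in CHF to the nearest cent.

Net profit: CHF 687,023.81

Best loop CHF → INR → ZAR → CHF:
CHF 53,476,000.00 ÷ 0.012104 (buy INR at ask) = INR 4,418,043,621.94
INR 4,418,043,621.94 × 0.24212 (sell INR at bid) = ZAR 1,069,696,721.74
ZAR 1,069,696,721.74 × 0.050634 (sell ZAR at bid) = CHF 54,163,023.81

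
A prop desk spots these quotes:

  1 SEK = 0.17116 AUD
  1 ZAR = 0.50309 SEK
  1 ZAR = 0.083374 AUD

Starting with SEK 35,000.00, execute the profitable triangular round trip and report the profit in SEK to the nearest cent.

Profitable loop is SEK → AUD → ZAR → SEK:
SEK 35,000.00 × 0.17116 = AUD 5,990.60
AUD 5,990.60 ÷ 0.083374 = ZAR 71,852.14
ZAR 71,852.14 × 0.50309 = SEK 36,148.09
Profit = SEK 36,148.09 − SEK 35,000.00

Profit: SEK 1,148.09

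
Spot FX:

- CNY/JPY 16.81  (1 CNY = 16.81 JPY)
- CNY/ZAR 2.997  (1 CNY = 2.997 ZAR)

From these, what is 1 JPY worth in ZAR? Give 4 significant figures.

1 JPY ÷ 16.81 = 0.0594884 CNY
0.0594884 CNY × 2.997 = 0.178287 ZAR

JPY/ZAR = 0.1783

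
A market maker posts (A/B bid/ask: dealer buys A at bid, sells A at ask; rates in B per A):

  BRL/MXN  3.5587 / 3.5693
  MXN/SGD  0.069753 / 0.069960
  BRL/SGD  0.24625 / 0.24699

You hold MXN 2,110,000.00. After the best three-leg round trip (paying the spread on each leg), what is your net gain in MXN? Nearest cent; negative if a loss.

Net profit: MXN 10,593.15

Best loop MXN → SGD → BRL → MXN:
MXN 2,110,000.00 × 0.069753 (sell MXN at bid) = SGD 147,178.83
SGD 147,178.83 ÷ 0.24699 (buy BRL at ask) = BRL 595,889.83
BRL 595,889.83 × 3.5587 (sell BRL at bid) = MXN 2,120,593.15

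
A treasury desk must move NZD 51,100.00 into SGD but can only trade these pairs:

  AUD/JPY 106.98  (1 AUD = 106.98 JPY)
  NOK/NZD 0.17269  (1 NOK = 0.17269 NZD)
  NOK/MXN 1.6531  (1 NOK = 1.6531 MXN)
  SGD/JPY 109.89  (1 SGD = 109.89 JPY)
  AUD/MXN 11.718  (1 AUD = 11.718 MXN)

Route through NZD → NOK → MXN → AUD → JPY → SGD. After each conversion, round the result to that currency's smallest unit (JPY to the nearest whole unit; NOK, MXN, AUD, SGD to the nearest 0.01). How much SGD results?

NZD 51,100.00 ÷ 0.17269 = NOK 295,905.96
NOK 295,905.96 × 1.6531 = MXN 489,162.14
MXN 489,162.14 ÷ 11.718 = AUD 41,744.51
AUD 41,744.51 × 106.98 = JPY 4,465,828
JPY 4,465,828 ÷ 109.89 = SGD 40,639.08

SGD 40,639.08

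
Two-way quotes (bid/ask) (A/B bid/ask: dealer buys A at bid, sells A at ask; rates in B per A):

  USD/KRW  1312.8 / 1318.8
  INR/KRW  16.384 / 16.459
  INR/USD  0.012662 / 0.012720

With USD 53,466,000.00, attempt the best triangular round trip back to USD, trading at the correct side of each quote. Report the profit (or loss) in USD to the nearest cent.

Best loop USD → KRW → INR → USD:
USD 53,466,000.00 × 1312.8 (sell USD at bid) = KRW 70,190,164,800
KRW 70,190,164,800 ÷ 16.459 (buy INR at ask) = INR 4,264,546,132.81
INR 4,264,546,132.81 × 0.012662 (sell INR at bid) = USD 53,997,683.13

Net profit: USD 531,683.13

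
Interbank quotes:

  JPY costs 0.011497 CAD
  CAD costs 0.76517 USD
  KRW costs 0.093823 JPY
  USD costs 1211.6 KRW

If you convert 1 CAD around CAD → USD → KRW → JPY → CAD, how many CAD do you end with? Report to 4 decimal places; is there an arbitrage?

Around CAD → USD → KRW → JPY → CAD: 1 × 0.76517 × 1211.6 × 0.093823 × 0.011497 = 1.000025
Product ≈ 1 (deviation 0.003%, within rounding noise).

1.0000 (no arbitrage)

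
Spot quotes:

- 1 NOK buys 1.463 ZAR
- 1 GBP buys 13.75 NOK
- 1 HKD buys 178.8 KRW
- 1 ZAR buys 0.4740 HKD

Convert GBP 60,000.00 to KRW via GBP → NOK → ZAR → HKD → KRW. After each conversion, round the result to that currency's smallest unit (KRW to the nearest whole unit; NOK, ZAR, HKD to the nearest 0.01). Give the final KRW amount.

KRW 102,292,580

GBP 60,000.00 × 13.75 = NOK 825,000.00
NOK 825,000.00 × 1.463 = ZAR 1,206,975.00
ZAR 1,206,975.00 × 0.4740 = HKD 572,106.15
HKD 572,106.15 × 178.8 = KRW 102,292,580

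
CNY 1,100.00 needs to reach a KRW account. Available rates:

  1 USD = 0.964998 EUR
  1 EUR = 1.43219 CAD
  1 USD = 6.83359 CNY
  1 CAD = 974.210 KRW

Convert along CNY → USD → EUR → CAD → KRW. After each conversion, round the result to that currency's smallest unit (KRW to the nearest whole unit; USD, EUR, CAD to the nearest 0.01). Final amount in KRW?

KRW 216,742

CNY 1,100.00 ÷ 6.83359 = USD 160.97
USD 160.97 × 0.964998 = EUR 155.34
EUR 155.34 × 1.43219 = CAD 222.48
CAD 222.48 × 974.210 = KRW 216,742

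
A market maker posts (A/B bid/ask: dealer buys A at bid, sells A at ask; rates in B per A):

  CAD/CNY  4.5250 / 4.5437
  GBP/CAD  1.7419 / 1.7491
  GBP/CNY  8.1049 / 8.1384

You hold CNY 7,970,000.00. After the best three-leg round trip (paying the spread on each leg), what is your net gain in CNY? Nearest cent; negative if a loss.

Best loop CNY → CAD → GBP → CNY:
CNY 7,970,000.00 ÷ 4.5437 (buy CAD at ask) = CAD 1,754,077.07
CAD 1,754,077.07 ÷ 1.7491 (buy GBP at ask) = GBP 1,002,845.51
GBP 1,002,845.51 × 8.1049 (sell GBP at bid) = CNY 8,127,962.54

Net profit: CNY 157,962.54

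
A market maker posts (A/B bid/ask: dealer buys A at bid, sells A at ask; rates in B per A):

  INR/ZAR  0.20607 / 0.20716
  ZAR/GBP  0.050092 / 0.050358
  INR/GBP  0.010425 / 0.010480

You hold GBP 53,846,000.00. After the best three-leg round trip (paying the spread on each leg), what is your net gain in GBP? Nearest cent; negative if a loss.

Best loop GBP → ZAR → INR → GBP:
GBP 53,846,000.00 ÷ 0.050358 (buy ZAR at ask) = ZAR 1,069,264,069.26
ZAR 1,069,264,069.26 ÷ 0.20716 (buy INR at ask) = INR 5,161,537,310.60
INR 5,161,537,310.60 × 0.010425 (sell INR at bid) = GBP 53,809,026.46

Net result: GBP -36,973.54 (no profitable arbitrage after spreads)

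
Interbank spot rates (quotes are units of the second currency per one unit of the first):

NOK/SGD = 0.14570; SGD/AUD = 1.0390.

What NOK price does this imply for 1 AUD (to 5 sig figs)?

1 AUD ÷ 1.0390 = 0.962464 SGD
0.962464 SGD ÷ 0.14570 = 6.60579 NOK

AUD/NOK = 6.6058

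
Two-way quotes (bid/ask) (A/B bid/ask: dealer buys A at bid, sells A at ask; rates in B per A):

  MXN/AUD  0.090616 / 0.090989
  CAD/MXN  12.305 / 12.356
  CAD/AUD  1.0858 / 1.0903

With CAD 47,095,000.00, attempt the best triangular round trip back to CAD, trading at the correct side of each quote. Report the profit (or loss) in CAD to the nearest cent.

Net profit: CAD 1,068,195.63

Best loop CAD → MXN → AUD → CAD:
CAD 47,095,000.00 × 12.305 (sell CAD at bid) = MXN 579,503,975.00
MXN 579,503,975.00 × 0.090616 (sell MXN at bid) = AUD 52,512,332.20
AUD 52,512,332.20 ÷ 1.0903 (buy CAD at ask) = CAD 48,163,195.63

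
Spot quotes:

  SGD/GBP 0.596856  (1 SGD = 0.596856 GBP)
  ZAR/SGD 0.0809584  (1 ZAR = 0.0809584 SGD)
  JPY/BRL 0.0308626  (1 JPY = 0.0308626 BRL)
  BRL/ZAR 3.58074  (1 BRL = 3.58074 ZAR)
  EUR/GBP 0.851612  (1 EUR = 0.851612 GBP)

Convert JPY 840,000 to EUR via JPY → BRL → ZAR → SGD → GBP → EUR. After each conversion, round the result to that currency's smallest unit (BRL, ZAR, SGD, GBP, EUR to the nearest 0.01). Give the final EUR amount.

EUR 5,267.13

JPY 840,000 × 0.0308626 = BRL 25,924.58
BRL 25,924.58 × 3.58074 = ZAR 92,829.18
ZAR 92,829.18 × 0.0809584 = SGD 7,515.30
SGD 7,515.30 × 0.596856 = GBP 4,485.55
GBP 4,485.55 ÷ 0.851612 = EUR 5,267.13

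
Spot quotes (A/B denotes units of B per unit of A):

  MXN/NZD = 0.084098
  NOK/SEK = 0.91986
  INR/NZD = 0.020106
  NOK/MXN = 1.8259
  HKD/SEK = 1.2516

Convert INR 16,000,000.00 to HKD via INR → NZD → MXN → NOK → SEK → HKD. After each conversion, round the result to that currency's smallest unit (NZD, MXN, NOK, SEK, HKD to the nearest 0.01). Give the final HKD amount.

INR 16,000,000.00 × 0.020106 = NZD 321,696.00
NZD 321,696.00 ÷ 0.084098 = MXN 3,825,251.49
MXN 3,825,251.49 ÷ 1.8259 = NOK 2,094,995.07
NOK 2,094,995.07 × 0.91986 = SEK 1,927,102.17
SEK 1,927,102.17 ÷ 1.2516 = HKD 1,539,710.91

HKD 1,539,710.91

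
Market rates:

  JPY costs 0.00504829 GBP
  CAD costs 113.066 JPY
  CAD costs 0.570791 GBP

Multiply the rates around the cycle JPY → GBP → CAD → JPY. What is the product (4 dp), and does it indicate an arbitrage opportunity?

1.0000 (no arbitrage)

Around JPY → GBP → CAD → JPY: 1 × 0.00504829 ÷ 0.570791 × 113.066 = 0.999998
Product ≈ 1 (deviation 0.000%, within rounding noise).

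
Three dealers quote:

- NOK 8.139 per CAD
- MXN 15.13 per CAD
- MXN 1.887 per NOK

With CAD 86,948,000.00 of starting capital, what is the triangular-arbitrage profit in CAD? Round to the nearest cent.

Profit: CAD 1,311,937.86

Profitable loop is CAD → NOK → MXN → CAD:
CAD 86,948,000.00 × 8.139 = NOK 707,669,772.00
NOK 707,669,772.00 × 1.887 = MXN 1,335,372,859.76
MXN 1,335,372,859.76 ÷ 15.13 = CAD 88,259,937.86
Profit = CAD 88,259,937.86 − CAD 86,948,000.00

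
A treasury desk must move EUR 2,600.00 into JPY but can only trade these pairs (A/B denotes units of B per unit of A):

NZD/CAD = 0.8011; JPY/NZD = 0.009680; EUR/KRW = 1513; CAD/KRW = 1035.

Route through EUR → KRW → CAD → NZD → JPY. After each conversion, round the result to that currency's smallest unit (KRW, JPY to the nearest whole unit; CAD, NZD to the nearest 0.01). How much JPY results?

JPY 490,128

EUR 2,600.00 × 1513 = KRW 3,933,800
KRW 3,933,800 ÷ 1035 = CAD 3,800.77
CAD 3,800.77 ÷ 0.8011 = NZD 4,744.44
NZD 4,744.44 ÷ 0.009680 = JPY 490,128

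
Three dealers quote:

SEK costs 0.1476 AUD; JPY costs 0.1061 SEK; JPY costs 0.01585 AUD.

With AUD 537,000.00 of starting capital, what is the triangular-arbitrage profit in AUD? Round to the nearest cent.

Profitable loop is AUD → SEK → JPY → AUD:
AUD 537,000.00 ÷ 0.1476 = SEK 3,638,211.38
SEK 3,638,211.38 ÷ 0.1061 = JPY 34,290,399
JPY 34,290,399 × 0.01585 = AUD 543,502.83
Profit = AUD 543,502.83 − AUD 537,000.00

Profit: AUD 6,502.83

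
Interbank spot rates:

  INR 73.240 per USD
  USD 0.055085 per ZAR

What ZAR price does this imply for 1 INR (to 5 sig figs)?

1 INR ÷ 73.240 = 0.0136537 USD
0.0136537 USD ÷ 0.055085 = 0.247867 ZAR

INR/ZAR = 0.24787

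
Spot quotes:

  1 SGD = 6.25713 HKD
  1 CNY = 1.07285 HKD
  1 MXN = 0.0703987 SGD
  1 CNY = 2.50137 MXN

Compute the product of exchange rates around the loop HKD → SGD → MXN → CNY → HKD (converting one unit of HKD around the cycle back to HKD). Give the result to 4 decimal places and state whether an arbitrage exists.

0.9737 (arbitrage exists)

Around HKD → SGD → MXN → CNY → HKD: 1 ÷ 6.25713 ÷ 0.0703987 ÷ 2.50137 × 1.07285 = 0.973691
Product < 1; profitable direction is HKD → CNY → MXN → SGD → HKD.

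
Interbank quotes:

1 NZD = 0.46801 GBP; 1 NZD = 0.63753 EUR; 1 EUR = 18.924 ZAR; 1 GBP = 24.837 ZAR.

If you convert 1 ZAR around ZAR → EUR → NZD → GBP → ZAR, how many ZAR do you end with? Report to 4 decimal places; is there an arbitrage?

0.9635 (arbitrage exists)

Around ZAR → EUR → NZD → GBP → ZAR: 1 ÷ 18.924 ÷ 0.63753 × 0.46801 × 24.837 = 0.963476
Product < 1; profitable direction is ZAR → GBP → NZD → EUR → ZAR.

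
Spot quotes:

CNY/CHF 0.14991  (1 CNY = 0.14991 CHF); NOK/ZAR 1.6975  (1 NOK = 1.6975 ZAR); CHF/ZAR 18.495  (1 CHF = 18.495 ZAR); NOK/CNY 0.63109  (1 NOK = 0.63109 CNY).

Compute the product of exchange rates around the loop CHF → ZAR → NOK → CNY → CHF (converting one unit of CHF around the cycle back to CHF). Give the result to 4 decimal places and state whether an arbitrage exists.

Around CHF → ZAR → NOK → CNY → CHF: 1 × 18.495 ÷ 1.6975 × 0.63109 × 0.14991 = 1.030781
Product > 1; profitable direction is CHF → ZAR → NOK → CNY → CHF.

1.0308 (arbitrage exists)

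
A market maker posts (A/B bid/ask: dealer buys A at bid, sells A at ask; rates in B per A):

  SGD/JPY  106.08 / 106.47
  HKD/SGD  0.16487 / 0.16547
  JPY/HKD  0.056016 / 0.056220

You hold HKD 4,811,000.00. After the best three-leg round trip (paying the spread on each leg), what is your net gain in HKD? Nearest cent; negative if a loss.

Best loop HKD → JPY → SGD → HKD:
HKD 4,811,000.00 ÷ 0.056220 (buy JPY at ask) = JPY 85,574,529
JPY 85,574,529 ÷ 106.47 (buy SGD at ask) = SGD 803,743.11
SGD 803,743.11 ÷ 0.16547 (buy HKD at ask) = HKD 4,857,334.30

Net profit: HKD 46,334.30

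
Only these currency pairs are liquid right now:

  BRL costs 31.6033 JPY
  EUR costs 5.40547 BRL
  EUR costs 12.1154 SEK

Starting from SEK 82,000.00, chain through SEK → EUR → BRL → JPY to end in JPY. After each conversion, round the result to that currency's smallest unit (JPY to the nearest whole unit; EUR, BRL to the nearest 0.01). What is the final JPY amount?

JPY 1,156,225

SEK 82,000.00 ÷ 12.1154 = EUR 6,768.25
EUR 6,768.25 × 5.40547 = BRL 36,585.57
BRL 36,585.57 × 31.6033 = JPY 1,156,225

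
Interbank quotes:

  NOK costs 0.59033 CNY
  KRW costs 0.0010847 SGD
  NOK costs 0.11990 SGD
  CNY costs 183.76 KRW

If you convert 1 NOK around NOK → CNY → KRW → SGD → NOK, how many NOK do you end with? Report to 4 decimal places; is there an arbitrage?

Around NOK → CNY → KRW → SGD → NOK: 1 × 0.59033 × 183.76 × 0.0010847 ÷ 0.11990 = 0.981378
Product < 1; profitable direction is NOK → SGD → KRW → CNY → NOK.

0.9814 (arbitrage exists)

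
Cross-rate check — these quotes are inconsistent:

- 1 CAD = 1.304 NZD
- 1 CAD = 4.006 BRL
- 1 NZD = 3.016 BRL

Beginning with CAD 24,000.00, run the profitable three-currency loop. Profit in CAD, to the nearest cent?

Profitable loop is CAD → BRL → NZD → CAD:
CAD 24,000.00 × 4.006 = BRL 96,144.00
BRL 96,144.00 ÷ 3.016 = NZD 31,877.98
NZD 31,877.98 ÷ 1.304 = CAD 24,446.31
Profit = CAD 24,446.31 − CAD 24,000.00

Profit: CAD 446.31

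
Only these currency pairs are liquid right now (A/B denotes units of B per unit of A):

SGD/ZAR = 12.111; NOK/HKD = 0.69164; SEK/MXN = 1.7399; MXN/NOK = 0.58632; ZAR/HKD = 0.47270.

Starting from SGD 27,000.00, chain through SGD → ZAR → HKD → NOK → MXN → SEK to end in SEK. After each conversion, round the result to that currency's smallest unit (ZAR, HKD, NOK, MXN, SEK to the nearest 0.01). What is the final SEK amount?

SGD 27,000.00 × 12.111 = ZAR 326,997.00
ZAR 326,997.00 × 0.47270 = HKD 154,571.48
HKD 154,571.48 ÷ 0.69164 = NOK 223,485.45
NOK 223,485.45 ÷ 0.58632 = MXN 381,166.34
MXN 381,166.34 ÷ 1.7399 = SEK 219,073.71

SEK 219,073.71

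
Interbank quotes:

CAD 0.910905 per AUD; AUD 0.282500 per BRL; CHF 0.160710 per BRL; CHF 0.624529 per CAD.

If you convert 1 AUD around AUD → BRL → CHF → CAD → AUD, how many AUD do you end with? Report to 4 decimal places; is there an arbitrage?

1.0000 (no arbitrage)

Around AUD → BRL → CHF → CAD → AUD: 1 ÷ 0.282500 × 0.160710 ÷ 0.624529 ÷ 0.910905 = 0.999997
Product ≈ 1 (deviation 0.000%, within rounding noise).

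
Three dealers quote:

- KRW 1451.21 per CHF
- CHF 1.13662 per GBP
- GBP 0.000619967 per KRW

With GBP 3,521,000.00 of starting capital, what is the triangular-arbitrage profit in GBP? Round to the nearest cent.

Profitable loop is GBP → CHF → KRW → GBP:
GBP 3,521,000.00 × 1.13662 = CHF 4,002,039.02
CHF 4,002,039.02 × 1451.21 = KRW 5,807,799,046
KRW 5,807,799,046 × 0.000619967 = GBP 3,600,643.75
Profit = GBP 3,600,643.75 − GBP 3,521,000.00

Profit: GBP 79,643.75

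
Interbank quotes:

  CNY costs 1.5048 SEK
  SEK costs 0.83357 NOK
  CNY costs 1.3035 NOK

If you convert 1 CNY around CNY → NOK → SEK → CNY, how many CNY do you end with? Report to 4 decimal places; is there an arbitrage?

1.0392 (arbitrage exists)

Around CNY → NOK → SEK → CNY: 1 × 1.3035 ÷ 0.83357 ÷ 1.5048 = 1.039179
Product > 1; profitable direction is CNY → NOK → SEK → CNY.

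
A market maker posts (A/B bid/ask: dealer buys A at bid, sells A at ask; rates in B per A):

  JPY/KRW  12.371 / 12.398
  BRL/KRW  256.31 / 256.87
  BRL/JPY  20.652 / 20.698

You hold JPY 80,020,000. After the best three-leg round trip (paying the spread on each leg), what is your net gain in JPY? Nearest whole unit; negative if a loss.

Best loop JPY → BRL → KRW → JPY:
JPY 80,020,000 ÷ 20.698 (buy BRL at ask) = BRL 3,866,074.02
BRL 3,866,074.02 × 256.31 (sell BRL at bid) = KRW 990,913,431
KRW 990,913,431 ÷ 12.398 (buy JPY at ask) = JPY 79,925,265

Net result: JPY -94,735 (no profitable arbitrage after spreads)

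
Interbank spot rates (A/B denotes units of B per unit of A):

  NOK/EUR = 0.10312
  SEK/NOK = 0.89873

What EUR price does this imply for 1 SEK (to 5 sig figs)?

1 SEK × 0.89873 = 0.89873 NOK
0.89873 NOK × 0.10312 = 0.092677 EUR

SEK/EUR = 0.092677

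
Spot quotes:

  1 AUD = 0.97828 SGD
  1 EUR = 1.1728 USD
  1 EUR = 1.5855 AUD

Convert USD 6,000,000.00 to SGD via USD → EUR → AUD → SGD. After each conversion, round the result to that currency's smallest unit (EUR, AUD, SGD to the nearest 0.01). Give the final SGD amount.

SGD 7,935,178.75

USD 6,000,000.00 ÷ 1.1728 = EUR 5,115,961.80
EUR 5,115,961.80 × 1.5855 = AUD 8,111,357.43
AUD 8,111,357.43 × 0.97828 = SGD 7,935,178.75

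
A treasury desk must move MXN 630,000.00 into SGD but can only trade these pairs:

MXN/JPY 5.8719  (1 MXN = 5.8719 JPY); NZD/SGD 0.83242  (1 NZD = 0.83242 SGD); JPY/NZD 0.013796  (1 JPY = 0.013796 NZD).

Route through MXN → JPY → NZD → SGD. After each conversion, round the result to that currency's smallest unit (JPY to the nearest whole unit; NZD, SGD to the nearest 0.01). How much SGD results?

SGD 42,482.97

MXN 630,000.00 × 5.8719 = JPY 3,699,297
JPY 3,699,297 × 0.013796 = NZD 51,035.50
NZD 51,035.50 × 0.83242 = SGD 42,482.97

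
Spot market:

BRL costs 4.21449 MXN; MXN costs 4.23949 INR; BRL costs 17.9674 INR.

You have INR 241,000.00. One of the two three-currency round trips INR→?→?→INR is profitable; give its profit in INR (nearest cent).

Profit: INR 1,350.34

Profitable loop is INR → MXN → BRL → INR:
INR 241,000.00 ÷ 4.23949 = MXN 56,846.46
MXN 56,846.46 ÷ 4.21449 = BRL 13,488.34
BRL 13,488.34 × 17.9674 = INR 242,350.34
Profit = INR 242,350.34 − INR 241,000.00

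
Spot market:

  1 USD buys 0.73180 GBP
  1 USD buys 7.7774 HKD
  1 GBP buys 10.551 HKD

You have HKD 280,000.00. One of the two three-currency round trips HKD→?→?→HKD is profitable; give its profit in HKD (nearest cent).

Profitable loop is HKD → GBP → USD → HKD:
HKD 280,000.00 ÷ 10.551 = GBP 26,537.77
GBP 26,537.77 ÷ 0.73180 = USD 36,263.69
USD 36,263.69 × 7.7774 = HKD 282,037.23
Profit = HKD 282,037.23 − HKD 280,000.00

Profit: HKD 2,037.23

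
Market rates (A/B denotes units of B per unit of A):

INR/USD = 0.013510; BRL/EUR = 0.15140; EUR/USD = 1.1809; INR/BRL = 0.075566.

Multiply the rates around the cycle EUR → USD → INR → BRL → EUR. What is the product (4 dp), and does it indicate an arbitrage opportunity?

1.0000 (no arbitrage)

Around EUR → USD → INR → BRL → EUR: 1 × 1.1809 ÷ 0.013510 × 0.075566 × 0.15140 = 1.000023
Product ≈ 1 (deviation 0.002%, within rounding noise).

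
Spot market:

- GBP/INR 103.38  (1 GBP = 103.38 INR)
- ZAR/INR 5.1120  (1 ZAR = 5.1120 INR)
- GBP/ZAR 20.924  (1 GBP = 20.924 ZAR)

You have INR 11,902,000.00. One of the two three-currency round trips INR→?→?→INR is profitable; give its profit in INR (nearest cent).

Profitable loop is INR → GBP → ZAR → INR:
INR 11,902,000.00 ÷ 103.38 = GBP 115,128.65
GBP 115,128.65 × 20.924 = ZAR 2,408,951.91
ZAR 2,408,951.91 × 5.1120 = INR 12,314,562.14
Profit = INR 12,314,562.14 − INR 11,902,000.00

Profit: INR 412,562.14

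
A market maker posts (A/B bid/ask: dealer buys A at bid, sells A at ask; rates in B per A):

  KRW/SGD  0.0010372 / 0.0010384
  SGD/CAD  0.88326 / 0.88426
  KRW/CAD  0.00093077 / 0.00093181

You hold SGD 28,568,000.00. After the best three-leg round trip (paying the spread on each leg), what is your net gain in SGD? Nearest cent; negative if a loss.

Best loop SGD → KRW → CAD → SGD:
SGD 28,568,000.00 ÷ 0.0010384 (buy KRW at ask) = KRW 27,511,556,240
KRW 27,511,556,240 × 0.00093077 (sell KRW at bid) = CAD 25,606,931.20
CAD 25,606,931.20 ÷ 0.88426 (buy SGD at ask) = SGD 28,958,599.51

Net profit: SGD 390,599.51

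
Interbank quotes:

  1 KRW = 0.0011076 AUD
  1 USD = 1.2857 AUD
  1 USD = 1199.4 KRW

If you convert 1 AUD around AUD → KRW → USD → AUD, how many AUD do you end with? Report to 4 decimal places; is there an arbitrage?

0.9678 (arbitrage exists)

Around AUD → KRW → USD → AUD: 1 ÷ 0.0011076 ÷ 1199.4 × 1.2857 = 0.967816
Product < 1; profitable direction is AUD → USD → KRW → AUD.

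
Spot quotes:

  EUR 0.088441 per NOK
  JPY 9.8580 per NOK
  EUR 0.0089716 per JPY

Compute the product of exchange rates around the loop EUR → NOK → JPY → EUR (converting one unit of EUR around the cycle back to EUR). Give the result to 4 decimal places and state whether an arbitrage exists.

Around EUR → NOK → JPY → EUR: 1 ÷ 0.088441 × 9.8580 × 0.0089716 = 1.000012
Product ≈ 1 (deviation 0.001%, within rounding noise).

1.0000 (no arbitrage)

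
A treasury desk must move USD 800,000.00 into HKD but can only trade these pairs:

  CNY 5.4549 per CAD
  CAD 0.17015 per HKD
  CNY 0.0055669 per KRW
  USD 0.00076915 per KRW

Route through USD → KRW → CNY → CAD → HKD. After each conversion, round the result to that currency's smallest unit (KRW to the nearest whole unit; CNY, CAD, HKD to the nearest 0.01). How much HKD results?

HKD 6,238,405.70

USD 800,000.00 ÷ 0.00076915 = KRW 1,040,109,211
KRW 1,040,109,211 × 0.0055669 = CNY 5,790,183.97
CNY 5,790,183.97 ÷ 5.4549 = CAD 1,061,464.73
CAD 1,061,464.73 ÷ 0.17015 = HKD 6,238,405.70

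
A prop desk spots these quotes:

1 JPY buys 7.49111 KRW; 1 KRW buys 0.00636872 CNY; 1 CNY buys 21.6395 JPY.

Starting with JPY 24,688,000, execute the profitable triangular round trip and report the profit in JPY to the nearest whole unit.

Profitable loop is JPY → KRW → CNY → JPY:
JPY 24,688,000 × 7.49111 = KRW 184,940,524
KRW 184,940,524 × 0.00636872 = CNY 1,177,834.41
CNY 1,177,834.41 × 21.6395 = JPY 25,487,748
Profit = JPY 25,487,748 − JPY 24,688,000

Profit: JPY 799,748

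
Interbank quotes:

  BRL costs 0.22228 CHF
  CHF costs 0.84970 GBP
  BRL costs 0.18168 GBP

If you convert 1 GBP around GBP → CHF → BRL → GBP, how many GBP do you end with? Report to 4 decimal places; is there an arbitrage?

0.9619 (arbitrage exists)

Around GBP → CHF → BRL → GBP: 1 ÷ 0.84970 ÷ 0.22228 × 0.18168 = 0.961925
Product < 1; profitable direction is GBP → BRL → CHF → GBP.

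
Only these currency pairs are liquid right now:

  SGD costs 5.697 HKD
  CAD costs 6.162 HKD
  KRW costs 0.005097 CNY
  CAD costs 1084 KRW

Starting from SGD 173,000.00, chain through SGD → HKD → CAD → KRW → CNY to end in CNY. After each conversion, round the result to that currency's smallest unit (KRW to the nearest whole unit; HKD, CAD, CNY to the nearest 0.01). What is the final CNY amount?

CNY 883,719.74

SGD 173,000.00 × 5.697 = HKD 985,581.00
HKD 985,581.00 ÷ 6.162 = CAD 159,944.99
CAD 159,944.99 × 1084 = KRW 173,380,369
KRW 173,380,369 × 0.005097 = CNY 883,719.74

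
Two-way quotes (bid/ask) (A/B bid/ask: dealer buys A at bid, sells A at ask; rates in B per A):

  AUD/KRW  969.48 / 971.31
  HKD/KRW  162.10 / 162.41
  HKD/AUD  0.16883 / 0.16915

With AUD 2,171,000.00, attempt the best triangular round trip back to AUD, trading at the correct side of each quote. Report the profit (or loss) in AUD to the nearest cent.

Net profit: AUD 16,940.62

Best loop AUD → KRW → HKD → AUD:
AUD 2,171,000.00 × 969.48 (sell AUD at bid) = KRW 2,104,741,080
KRW 2,104,741,080 ÷ 162.41 (buy HKD at ask) = HKD 12,959,430.33
HKD 12,959,430.33 × 0.16883 (sell HKD at bid) = AUD 2,187,940.62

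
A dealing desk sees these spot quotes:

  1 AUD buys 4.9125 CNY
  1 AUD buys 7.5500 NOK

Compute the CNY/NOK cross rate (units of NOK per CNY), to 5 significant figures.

CNY/NOK = 1.5369

1 CNY ÷ 4.9125 = 0.203562 AUD
0.203562 AUD × 7.5500 = 1.5369 NOK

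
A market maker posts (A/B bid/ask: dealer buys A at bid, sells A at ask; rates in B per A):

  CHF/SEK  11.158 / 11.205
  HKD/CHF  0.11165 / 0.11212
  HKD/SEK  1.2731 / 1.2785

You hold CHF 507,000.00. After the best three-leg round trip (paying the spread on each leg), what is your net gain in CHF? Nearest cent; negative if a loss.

Best loop CHF → HKD → SEK → CHF:
CHF 507,000.00 ÷ 0.11212 (buy HKD at ask) = HKD 4,521,940.78
HKD 4,521,940.78 × 1.2731 (sell HKD at bid) = SEK 5,756,882.80
SEK 5,756,882.80 ÷ 11.205 (buy CHF at ask) = CHF 513,778.03

Net profit: CHF 6,778.03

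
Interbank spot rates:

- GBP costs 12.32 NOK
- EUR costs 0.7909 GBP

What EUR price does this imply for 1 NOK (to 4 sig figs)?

1 NOK ÷ 12.32 = 0.0811688 GBP
0.0811688 GBP ÷ 0.7909 = 0.102628 EUR

NOK/EUR = 0.1026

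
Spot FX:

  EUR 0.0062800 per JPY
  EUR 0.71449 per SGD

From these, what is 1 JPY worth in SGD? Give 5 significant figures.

1 JPY × 0.0062800 = 0.00628 EUR
0.00628 EUR ÷ 0.71449 = 0.00878949 SGD

JPY/SGD = 0.0087895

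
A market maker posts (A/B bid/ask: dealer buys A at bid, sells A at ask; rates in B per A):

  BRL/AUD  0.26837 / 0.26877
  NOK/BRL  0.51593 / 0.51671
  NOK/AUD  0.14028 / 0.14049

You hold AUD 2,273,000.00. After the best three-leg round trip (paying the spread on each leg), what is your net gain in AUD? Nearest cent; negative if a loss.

Net profit: AUD 22,977.01

Best loop AUD → BRL → NOK → AUD:
AUD 2,273,000.00 ÷ 0.26877 (buy BRL at ask) = BRL 8,457,045.06
BRL 8,457,045.06 ÷ 0.51671 (buy NOK at ask) = NOK 16,367,101.58
NOK 16,367,101.58 × 0.14028 (sell NOK at bid) = AUD 2,295,977.01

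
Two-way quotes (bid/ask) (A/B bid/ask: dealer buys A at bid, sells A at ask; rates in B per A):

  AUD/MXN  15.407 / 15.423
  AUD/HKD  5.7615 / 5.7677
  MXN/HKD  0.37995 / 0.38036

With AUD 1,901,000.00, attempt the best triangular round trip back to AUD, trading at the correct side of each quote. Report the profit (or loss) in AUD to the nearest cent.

Best loop AUD → MXN → HKD → AUD:
AUD 1,901,000.00 × 15.407 (sell AUD at bid) = MXN 29,288,707.00
MXN 29,288,707.00 × 0.37995 (sell MXN at bid) = HKD 11,128,244.22
HKD 11,128,244.22 ÷ 5.7677 (buy AUD at ask) = AUD 1,929,407.60

Net profit: AUD 28,407.60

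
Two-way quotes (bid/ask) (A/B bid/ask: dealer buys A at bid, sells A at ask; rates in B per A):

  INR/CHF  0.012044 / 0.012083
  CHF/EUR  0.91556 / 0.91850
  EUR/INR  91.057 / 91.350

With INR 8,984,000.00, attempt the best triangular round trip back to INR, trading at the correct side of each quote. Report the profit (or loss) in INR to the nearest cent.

Best loop INR → CHF → EUR → INR:
INR 8,984,000.00 × 0.012044 (sell INR at bid) = CHF 108,203.30
CHF 108,203.30 × 0.91556 (sell CHF at bid) = EUR 99,066.61
EUR 99,066.61 × 91.057 (sell EUR at bid) = INR 9,020,708.28

Net profit: INR 36,708.28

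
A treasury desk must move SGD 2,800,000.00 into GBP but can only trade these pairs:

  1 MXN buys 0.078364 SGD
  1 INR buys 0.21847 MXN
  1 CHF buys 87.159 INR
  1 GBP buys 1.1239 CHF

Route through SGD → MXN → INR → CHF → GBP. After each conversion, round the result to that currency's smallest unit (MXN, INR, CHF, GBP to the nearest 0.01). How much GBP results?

SGD 2,800,000.00 ÷ 0.078364 = MXN 35,730,692.66
MXN 35,730,692.66 ÷ 0.21847 = INR 163,549,652.86
INR 163,549,652.86 ÷ 87.159 = CHF 1,876,451.69
CHF 1,876,451.69 ÷ 1.1239 = GBP 1,669,589.55

GBP 1,669,589.55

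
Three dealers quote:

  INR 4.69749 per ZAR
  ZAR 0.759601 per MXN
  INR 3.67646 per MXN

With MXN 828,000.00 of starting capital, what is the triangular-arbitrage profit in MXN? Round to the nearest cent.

Profitable loop is MXN → INR → ZAR → MXN:
MXN 828,000.00 × 3.67646 = INR 3,044,108.88
INR 3,044,108.88 ÷ 4.69749 = ZAR 648,028.82
ZAR 648,028.82 ÷ 0.759601 = MXN 853,117.38
Profit = MXN 853,117.38 − MXN 828,000.00

Profit: MXN 25,117.38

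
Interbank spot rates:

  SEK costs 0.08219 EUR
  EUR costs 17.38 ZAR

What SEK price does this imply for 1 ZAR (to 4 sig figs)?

1 ZAR ÷ 17.38 = 0.0575374 EUR
0.0575374 EUR ÷ 0.08219 = 0.700054 SEK

ZAR/SEK = 0.7001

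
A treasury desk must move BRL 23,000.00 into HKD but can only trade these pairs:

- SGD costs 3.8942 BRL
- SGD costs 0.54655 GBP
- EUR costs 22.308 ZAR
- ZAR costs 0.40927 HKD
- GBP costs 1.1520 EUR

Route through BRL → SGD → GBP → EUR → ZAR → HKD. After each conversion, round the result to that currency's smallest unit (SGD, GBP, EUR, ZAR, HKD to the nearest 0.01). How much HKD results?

HKD 33,951.71

BRL 23,000.00 ÷ 3.8942 = SGD 5,906.22
SGD 5,906.22 × 0.54655 = GBP 3,228.04
GBP 3,228.04 × 1.1520 = EUR 3,718.70
EUR 3,718.70 × 22.308 = ZAR 82,956.76
ZAR 82,956.76 × 0.40927 = HKD 33,951.71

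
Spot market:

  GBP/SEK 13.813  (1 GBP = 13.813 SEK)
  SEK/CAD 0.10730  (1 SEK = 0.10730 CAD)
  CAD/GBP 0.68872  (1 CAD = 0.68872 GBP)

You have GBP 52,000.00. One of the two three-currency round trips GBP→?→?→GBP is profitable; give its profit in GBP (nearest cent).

Profitable loop is GBP → SEK → CAD → GBP:
GBP 52,000.00 × 13.813 = SEK 718,276.00
SEK 718,276.00 × 0.10730 = CAD 77,071.01
CAD 77,071.01 × 0.68872 = GBP 53,080.35
Profit = GBP 53,080.35 − GBP 52,000.00

Profit: GBP 1,080.35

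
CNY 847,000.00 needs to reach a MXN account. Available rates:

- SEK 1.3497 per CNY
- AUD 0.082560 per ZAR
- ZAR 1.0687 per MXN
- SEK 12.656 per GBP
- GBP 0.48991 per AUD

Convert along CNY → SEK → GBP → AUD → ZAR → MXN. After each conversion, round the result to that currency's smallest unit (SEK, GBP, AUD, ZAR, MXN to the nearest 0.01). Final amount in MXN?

CNY 847,000.00 × 1.3497 = SEK 1,143,195.90
SEK 1,143,195.90 ÷ 12.656 = GBP 90,328.37
GBP 90,328.37 ÷ 0.48991 = AUD 184,377.48
AUD 184,377.48 ÷ 0.082560 = ZAR 2,233,254.36
ZAR 2,233,254.36 ÷ 1.0687 = MXN 2,089,692.49

MXN 2,089,692.49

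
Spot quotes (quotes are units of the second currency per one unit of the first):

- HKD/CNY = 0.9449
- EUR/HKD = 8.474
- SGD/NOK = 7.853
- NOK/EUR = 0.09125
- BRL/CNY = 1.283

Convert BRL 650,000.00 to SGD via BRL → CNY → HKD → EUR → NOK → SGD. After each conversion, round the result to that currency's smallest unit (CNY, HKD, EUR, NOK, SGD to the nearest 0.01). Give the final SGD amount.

BRL 650,000.00 × 1.283 = CNY 833,950.00
CNY 833,950.00 ÷ 0.9449 = HKD 882,580.17
HKD 882,580.17 ÷ 8.474 = EUR 104,151.54
EUR 104,151.54 ÷ 0.09125 = NOK 1,141,386.74
NOK 1,141,386.74 ÷ 7.853 = SGD 145,344.04

SGD 145,344.04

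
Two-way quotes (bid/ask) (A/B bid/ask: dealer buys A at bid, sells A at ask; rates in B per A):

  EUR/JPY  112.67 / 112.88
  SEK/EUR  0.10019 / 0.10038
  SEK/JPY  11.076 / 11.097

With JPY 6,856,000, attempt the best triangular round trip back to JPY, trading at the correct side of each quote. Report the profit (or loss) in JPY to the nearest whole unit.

Best loop JPY → SEK → EUR → JPY:
JPY 6,856,000 ÷ 11.097 (buy SEK at ask) = SEK 617,824.64
SEK 617,824.64 × 0.10019 (sell SEK at bid) = EUR 61,899.85
EUR 61,899.85 × 112.67 (sell EUR at bid) = JPY 6,974,256

Net profit: JPY 118,256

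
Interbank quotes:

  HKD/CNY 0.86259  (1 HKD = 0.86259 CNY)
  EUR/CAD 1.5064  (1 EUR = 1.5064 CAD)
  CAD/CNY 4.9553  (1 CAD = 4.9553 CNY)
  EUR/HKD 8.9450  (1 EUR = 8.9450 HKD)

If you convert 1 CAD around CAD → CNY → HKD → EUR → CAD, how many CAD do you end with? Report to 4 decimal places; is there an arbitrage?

Around CAD → CNY → HKD → EUR → CAD: 1 × 4.9553 ÷ 0.86259 ÷ 8.9450 × 1.5064 = 0.967443
Product < 1; profitable direction is CAD → EUR → HKD → CNY → CAD.

0.9674 (arbitrage exists)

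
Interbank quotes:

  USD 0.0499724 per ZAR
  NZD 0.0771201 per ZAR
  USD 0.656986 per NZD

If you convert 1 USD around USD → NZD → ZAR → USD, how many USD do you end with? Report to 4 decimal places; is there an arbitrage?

Around USD → NZD → ZAR → USD: 1 ÷ 0.656986 ÷ 0.0771201 × 0.0499724 = 0.986294
Product < 1; profitable direction is USD → ZAR → NZD → USD.

0.9863 (arbitrage exists)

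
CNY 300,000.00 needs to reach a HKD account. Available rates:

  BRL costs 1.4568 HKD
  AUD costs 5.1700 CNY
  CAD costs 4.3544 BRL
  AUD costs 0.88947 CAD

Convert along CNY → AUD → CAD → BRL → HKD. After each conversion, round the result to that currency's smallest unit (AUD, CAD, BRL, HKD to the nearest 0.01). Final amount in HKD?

HKD 327,408.76

CNY 300,000.00 ÷ 5.1700 = AUD 58,027.08
AUD 58,027.08 × 0.88947 = CAD 51,613.35
CAD 51,613.35 × 4.3544 = BRL 224,745.17
BRL 224,745.17 × 1.4568 = HKD 327,408.76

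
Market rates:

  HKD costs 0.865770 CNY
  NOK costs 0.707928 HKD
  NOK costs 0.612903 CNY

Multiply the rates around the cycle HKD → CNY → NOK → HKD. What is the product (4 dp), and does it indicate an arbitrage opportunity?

Around HKD → CNY → NOK → HKD: 1 × 0.865770 ÷ 0.612903 × 0.707928 = 1.000000
Product ≈ 1 (deviation 0.000%, within rounding noise).

1.0000 (no arbitrage)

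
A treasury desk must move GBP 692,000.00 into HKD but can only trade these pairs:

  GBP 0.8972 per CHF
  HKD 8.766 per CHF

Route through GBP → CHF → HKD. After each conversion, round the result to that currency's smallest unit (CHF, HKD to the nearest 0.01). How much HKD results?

HKD 6,761,114.55

GBP 692,000.00 ÷ 0.8972 = CHF 771,288.45
CHF 771,288.45 × 8.766 = HKD 6,761,114.55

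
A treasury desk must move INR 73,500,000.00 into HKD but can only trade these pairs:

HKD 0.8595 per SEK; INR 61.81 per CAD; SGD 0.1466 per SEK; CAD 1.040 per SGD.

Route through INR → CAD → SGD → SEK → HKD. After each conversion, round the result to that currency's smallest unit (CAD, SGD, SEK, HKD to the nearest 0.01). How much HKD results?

INR 73,500,000.00 ÷ 61.81 = CAD 1,189,127.97
CAD 1,189,127.97 ÷ 1.040 = SGD 1,143,392.28
SGD 1,143,392.28 ÷ 0.1466 = SEK 7,799,401.64
SEK 7,799,401.64 × 0.8595 = HKD 6,703,585.71

HKD 6,703,585.71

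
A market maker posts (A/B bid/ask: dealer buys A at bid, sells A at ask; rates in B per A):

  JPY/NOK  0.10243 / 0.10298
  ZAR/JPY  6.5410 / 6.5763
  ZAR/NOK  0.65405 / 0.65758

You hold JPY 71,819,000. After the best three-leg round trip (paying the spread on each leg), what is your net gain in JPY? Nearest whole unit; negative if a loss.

Best loop JPY → NOK → ZAR → JPY:
JPY 71,819,000 × 0.10243 (sell JPY at bid) = NOK 7,356,420.17
NOK 7,356,420.17 ÷ 0.65758 (buy ZAR at ask) = ZAR 11,187,110.57
ZAR 11,187,110.57 × 6.5410 (sell ZAR at bid) = JPY 73,174,890

Net profit: JPY 1,355,890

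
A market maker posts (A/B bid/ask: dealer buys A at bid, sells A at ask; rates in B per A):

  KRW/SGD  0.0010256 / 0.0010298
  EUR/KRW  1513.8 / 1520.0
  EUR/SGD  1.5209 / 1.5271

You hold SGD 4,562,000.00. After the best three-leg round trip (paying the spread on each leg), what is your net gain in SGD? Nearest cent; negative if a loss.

Best loop SGD → EUR → KRW → SGD:
SGD 4,562,000.00 ÷ 1.5271 (buy EUR at ask) = EUR 2,987,361.67
EUR 2,987,361.67 × 1513.8 (sell EUR at bid) = KRW 4,522,268,090
KRW 4,522,268,090 × 0.0010256 (sell KRW at bid) = SGD 4,638,038.15

Net profit: SGD 76,038.15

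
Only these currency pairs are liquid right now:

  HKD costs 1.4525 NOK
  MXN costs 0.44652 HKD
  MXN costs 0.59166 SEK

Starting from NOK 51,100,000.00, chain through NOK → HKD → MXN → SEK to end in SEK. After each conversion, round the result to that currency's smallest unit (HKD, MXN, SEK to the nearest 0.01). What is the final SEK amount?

NOK 51,100,000.00 ÷ 1.4525 = HKD 35,180,722.89
HKD 35,180,722.89 ÷ 0.44652 = MXN 78,788,683.35
MXN 78,788,683.35 × 0.59166 = SEK 46,616,112.39

SEK 46,616,112.39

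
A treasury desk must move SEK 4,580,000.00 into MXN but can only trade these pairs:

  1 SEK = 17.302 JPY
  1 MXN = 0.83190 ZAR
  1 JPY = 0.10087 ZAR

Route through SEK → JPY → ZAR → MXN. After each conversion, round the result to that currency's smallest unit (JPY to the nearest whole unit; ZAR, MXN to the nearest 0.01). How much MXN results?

MXN 9,608,435.57

SEK 4,580,000.00 × 17.302 = JPY 79,243,160
JPY 79,243,160 × 0.10087 = ZAR 7,993,257.55
ZAR 7,993,257.55 ÷ 0.83190 = MXN 9,608,435.57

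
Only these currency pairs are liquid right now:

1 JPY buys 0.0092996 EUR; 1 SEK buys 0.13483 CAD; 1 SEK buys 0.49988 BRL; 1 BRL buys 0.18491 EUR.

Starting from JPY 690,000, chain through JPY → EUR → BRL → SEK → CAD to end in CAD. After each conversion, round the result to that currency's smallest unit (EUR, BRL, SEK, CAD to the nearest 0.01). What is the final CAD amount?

CAD 9,359.95

JPY 690,000 × 0.0092996 = EUR 6,416.72
EUR 6,416.72 ÷ 0.18491 = BRL 34,701.85
BRL 34,701.85 ÷ 0.49988 = SEK 69,420.36
SEK 69,420.36 × 0.13483 = CAD 9,359.95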